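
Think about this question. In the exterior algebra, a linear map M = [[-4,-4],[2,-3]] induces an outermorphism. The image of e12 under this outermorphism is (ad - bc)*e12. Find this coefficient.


The outermorphism of a linear map f sends e1^e2 to f(e1)^f(e2).
f(e1) = -4*e1 + 2*e2
f(e2) = -4*e1 - 3*e2
f(e1) ^ f(e2) = (-4*e1 + 2*e2) ^ (-4*e1 - 3*e2)
= (-4)*(-3)*e12 + 2*(-4)*e21
= (12 - (-8))*e12
= 20*e12
Coefficient = 20


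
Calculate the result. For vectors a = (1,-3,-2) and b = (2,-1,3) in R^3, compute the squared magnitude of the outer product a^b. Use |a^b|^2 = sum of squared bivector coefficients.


a wedge b = (a1*b2 - a2*b1)*e12 + (a1*b3 - a3*b1)*e13 + (a2*b3 - a3*b2)*e23
e12 coeff: 1*(-1) - (-3)*2 = -1 - (-6) = 5
e13 coeff: 1*3 - (-2)*2 = 3 - (-4) = 7
e23 coeff: (-3)*3 - (-2)*(-1) = -9 - 2 = -11
|a wedge b|^2 = 5^2 + 7^2 + (-11)^2
= 25 + 49 + 121
= 195


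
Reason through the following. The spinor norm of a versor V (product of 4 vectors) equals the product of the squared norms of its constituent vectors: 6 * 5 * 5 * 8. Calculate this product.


Spinor norm N(V) = |v1|^2 * |v2|^2 * ... * |v4|^2
= 6 * 5 * 5 * 8
Running product: 6, 30, 150, 1200
N(V) = 1200


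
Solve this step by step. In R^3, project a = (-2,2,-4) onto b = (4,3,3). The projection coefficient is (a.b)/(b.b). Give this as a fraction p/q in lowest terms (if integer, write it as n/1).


Projection coefficient = (a . b) / (b . b)
a . b = (-2)*4 + 2*3 + (-4)*3
= -8 + 6 + (-12) = -14
b . b = 4^2 + 3^2 + 3^2
= 16 + 9 + 9 = 34
Coefficient = -14/34
In lowest terms: -7/17


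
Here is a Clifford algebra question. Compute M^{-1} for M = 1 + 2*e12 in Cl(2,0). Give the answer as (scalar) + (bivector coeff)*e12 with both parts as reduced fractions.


M = 1 + 2*e12, where e12^2 = -1.
Since M commutes with its reverse ~M = a - b*e12, M * ~M = a^2 - b^2*e12^2 = a^2 + b^2.
So M^{-1} = ~M / (a^2 + b^2) = (a - b*e12)/(a^2 + b^2).
a^2 + b^2 = 1 + 4 = 5
Scalar part = 1/5 = 1/5
Bivector coeff = -2/5 = -2/5
M^{-1} = 1/5 - 2/5*e12


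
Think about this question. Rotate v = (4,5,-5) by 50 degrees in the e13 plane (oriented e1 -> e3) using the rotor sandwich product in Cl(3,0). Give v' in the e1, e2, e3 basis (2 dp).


Rotor R = cos(25deg) - sin(25deg)*e13
Rotation angle theta = 2 * 25 = 50 degrees in the e13 plane (e1 -> e3).
The component perpendicular to the plane (e2) is invariant: v'_2 = v2 = 5.00
cos(50deg) = 0.6428, sin(50deg) = 0.7660
v'_1 = v1*cos(theta) - v3*sin(theta) = 4*0.6428 - (-5)*0.7660 = 6.40
v'_3 = v1*sin(theta) + v3*cos(theta) = 4*0.7660 + (-5)*0.6428 = -0.15
v' = 6.40*e1 + 5.00*e2 - 0.15*e3


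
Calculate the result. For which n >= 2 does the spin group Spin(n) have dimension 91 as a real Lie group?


dim Spin(n) = dim so(n) = n(n-1)/2.
Solve n(n-1)/2 = 91, i.e. n^2 - n - 182 = 0.
Discriminant = 1 + 8*91 = 729
n = (1 + sqrt(729))/2 = (1 + 27)/2 = 14


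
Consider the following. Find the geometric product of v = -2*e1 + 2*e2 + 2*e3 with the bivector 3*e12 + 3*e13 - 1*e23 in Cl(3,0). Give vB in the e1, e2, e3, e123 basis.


vB has grade-1 (vector) and grade-3 (trivector) parts: vB = (v _| B) + (v ^ B).
Vector part <vB>_1:
  e1: -v2*b12 - v3*b13 = -(2)*(3) - (2)*(3) = -12
  e2: v1*b12 - v3*b23 = (-2)*(3) - (2)*(-1) = -4
  e3: v1*b13 + v2*b23 = (-2)*(3) + (2)*(-1) = -8
Trivector part <vB>_3:
  e123: v1*b23 - v2*b13 + v3*b12 = (-2)*(-1) - (2)*(3) + (2)*(3) = 2
vB = -12*e1 - 4*e2 - 8*e3 + 2*e123


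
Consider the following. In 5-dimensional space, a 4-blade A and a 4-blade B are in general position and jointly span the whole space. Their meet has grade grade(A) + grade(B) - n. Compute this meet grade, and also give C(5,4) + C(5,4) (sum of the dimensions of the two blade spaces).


Meet grade = grade(A) + grade(B) - n
= 4 + 4 - 5 = 3
C(5,4) = 5
C(5,4) = 5
dim_A + dim_B = 5 + 5 = 10


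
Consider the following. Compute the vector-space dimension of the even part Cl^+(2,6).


Even subalgebra dimension = 2^(n-1)
n = 2 + 6 = 8
2^(8 - 1) = 2^7 = 128
Verification: sum of C(8,k) for even k = 1 + 28 + 70 + 28 + 1 = 128
Result = 128


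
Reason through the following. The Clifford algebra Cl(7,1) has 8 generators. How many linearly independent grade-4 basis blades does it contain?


Number of grade-k basis blades in Cl(p,q) with n = p + q is C(n, k).
n = 7 + 1 = 8
C(8, 4) = 8! / (4! * 4!)
= 40320 / (24 * 24)
= 70


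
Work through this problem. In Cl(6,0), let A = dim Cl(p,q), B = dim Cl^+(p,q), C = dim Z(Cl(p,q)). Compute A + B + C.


n = 6 + 0 = 6
Total dim = 2^6 = 64
Even subalgebra dim = 2^5 = 32
n is even, so center dim = 1
Sum = 64 + 32 + 1 = 97


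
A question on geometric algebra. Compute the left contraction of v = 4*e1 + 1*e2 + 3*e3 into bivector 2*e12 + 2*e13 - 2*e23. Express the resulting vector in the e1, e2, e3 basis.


Left contraction v _| B = <vB>_1 (grade-1 part of the geometric product vB).
Using e1_|e12 = e2, e2_|e12 = -e1, e1_|e13 = e3, e3_|e13 = -e1, e2_|e23 = e3, e3_|e23 = -e2:
e1 coeff: -v2*b12 - v3*b13 = -(1)*(2) - (3)*(2) = -8
e2 coeff: v1*b12 - v3*b23 = (4)*(2) - (3)*(-2) = 14
e3 coeff: v1*b13 + v2*b23 = (4)*(2) + (1)*(-2) = 6
v _| B = -8*e1 + 14*e2 + 6*e3


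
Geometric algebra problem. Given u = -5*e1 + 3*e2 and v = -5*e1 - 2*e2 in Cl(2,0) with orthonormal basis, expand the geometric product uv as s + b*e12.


Expand: (-5*e1 + 3*e2)(-5*e1 - 2*e2)
= (-5)*(-5)*e1e1 + (-5)*(-2)*e1e2 + 3*(-5)*e2e1 + 3*(-2)*e2e2
Using e1^2 = e2^2 = 1, e2e1 = -e1e2:
Scalar part s = (-5)*(-5) + 3*(-2) = 25 + (-6) = 19
Bivector part b = (-5)*(-2) - 3*(-5) = 10 - (-15) = 25
uv = 19 + 25*e12


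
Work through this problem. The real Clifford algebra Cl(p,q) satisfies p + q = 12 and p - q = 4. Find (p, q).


We need p + q = 12 and p - q = 4.
Adding: 2p = 12 + 4 = 16, so p = 8.
Then q = 12 - 8 = 4.
(p, q) = (8, 4)


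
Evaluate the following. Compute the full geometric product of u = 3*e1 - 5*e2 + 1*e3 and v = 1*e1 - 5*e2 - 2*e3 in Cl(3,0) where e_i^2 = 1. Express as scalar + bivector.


In Cl(3,0): e_i^2 = 1, e_ie_j = -e_je_i for i != j.
Scalar part = u . v = 3*1 + (-5)*(-5) + 1*(-2)
= 3 + 25 + (-2) = 26
e12 coeff = 3*(-5) - (-5)*1 = -15 - (-5) = -10
e13 coeff = 3*(-2) - 1*1 = -6 - 1 = -7
e23 coeff = (-5)*(-2) - 1*(-5) = 10 - (-5) = 15
uv = 26 - 10*e12 - 7*e13 + 15*e23


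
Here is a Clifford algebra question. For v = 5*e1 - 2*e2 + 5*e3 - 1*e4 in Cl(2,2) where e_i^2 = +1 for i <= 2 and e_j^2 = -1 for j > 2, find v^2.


v^2 = sum of c_i^2 * e_i^2
Positive signature terms (e_i^2 = +1): 5^2 + (-2)^2 = 29
Negative signature terms (e_j^2 = -1): 5^2 + (-1)^2 = 26
v^2 = 29 - 26 = 3


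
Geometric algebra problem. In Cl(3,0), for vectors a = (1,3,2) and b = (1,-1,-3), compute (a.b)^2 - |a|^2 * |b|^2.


a . b = 1*1 + 3*(-1) + 2*(-3)
= 1 + (-3) + (-6) = -8
|a|^2 = 1^2 + 3^2 + 2^2 = 14
|b|^2 = 1^2 + (-1)^2 + (-3)^2 = 11
(a.b)^2 = (-8)^2 = 64
|a|^2 * |b|^2 = 14 * 11 = 154
Result = 64 - 154 = -90


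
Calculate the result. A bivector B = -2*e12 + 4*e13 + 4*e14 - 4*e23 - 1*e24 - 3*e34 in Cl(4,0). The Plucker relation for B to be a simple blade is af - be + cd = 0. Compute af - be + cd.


Plucker relation: af - be + cd
a*f = (-2)*(-3) = 6
b*e = 4*(-1) = -4
c*d = 4*(-4) = -16
af - be + cd = 6 - (-4) + (-16)
= -6


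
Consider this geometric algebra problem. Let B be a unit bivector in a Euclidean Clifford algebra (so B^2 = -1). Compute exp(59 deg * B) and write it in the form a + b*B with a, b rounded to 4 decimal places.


For a unit bivector B with B^2 = -1, the exponential series gives
e^(theta*B) = cos(theta) + sin(theta)*B (the GA analogue of Euler's formula).
theta = 59 degrees = 1.029744 rad
cos(59 deg) = 0.5150
sin(59 deg) = 0.8572
exp(theta*B) = 0.5150 + 0.8572*B


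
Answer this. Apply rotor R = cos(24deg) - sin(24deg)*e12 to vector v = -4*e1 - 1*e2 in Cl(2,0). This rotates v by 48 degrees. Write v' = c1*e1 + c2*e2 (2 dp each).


Rotor R = cos(24deg) - sin(24deg)*e12
Rotation angle theta = 2 * 24 = 48 degrees
v' = R*v*~R rotates v by theta.
cos(48deg) = 0.6691, sin(48deg) = 0.7431
v'_1 = -4*cos(48deg) - (-1)*sin(48deg)
= -4*0.6691 - (-1)*0.7431
= -1.93
v'_2 = -4*sin(48deg) + (-1)*cos(48deg)
= -4*0.7431 + (-1)*0.6691
= -3.64
v' = -1.93*e1 - 3.64*e2


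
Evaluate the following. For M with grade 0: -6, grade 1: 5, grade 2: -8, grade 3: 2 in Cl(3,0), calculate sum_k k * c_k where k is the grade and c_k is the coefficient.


Grade-weighted sum = sum of grade_k * coefficient_k
0*(-6) = 0
1*5 = 5
2*(-8) = -16
3*2 = 6
Total = 0 + 5 + (-16) + 6 = -5


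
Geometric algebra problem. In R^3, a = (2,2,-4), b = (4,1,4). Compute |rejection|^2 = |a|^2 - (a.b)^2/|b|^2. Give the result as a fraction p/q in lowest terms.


|a|^2 = 2^2 + 2^2 + (-4)^2 = 24
|b|^2 = 4^2 + 1^2 + 4^2 = 33
a . b = 2*4 + 2*1 + (-4)*4 = -6
(a.b)^2 = (-6)^2 = 36
|rej|^2 = 24 - 36/33
= (792 - 36)/33
= 756/33
In lowest terms: 252/11


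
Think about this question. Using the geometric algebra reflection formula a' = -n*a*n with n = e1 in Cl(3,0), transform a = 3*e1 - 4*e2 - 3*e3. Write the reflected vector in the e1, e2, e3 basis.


Reflection formula: a' = -n*a*n, with n = e1 (unit vector, n^2 = 1).
For reflection through hyperplane perp to e1:
The component along e1 flips sign, others stay.
a = (3, -4, -3)
a' = (-3, -4, -3)
a' = -3*e1 - 4*e2 - 3*e3


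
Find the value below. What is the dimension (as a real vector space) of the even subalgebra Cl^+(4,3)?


Even subalgebra dimension = 2^(n-1)
n = 4 + 3 = 7
2^(7 - 1) = 2^6 = 64
Verification: sum of C(7,k) for even k = 1 + 21 + 35 + 7 = 64
Result = 64


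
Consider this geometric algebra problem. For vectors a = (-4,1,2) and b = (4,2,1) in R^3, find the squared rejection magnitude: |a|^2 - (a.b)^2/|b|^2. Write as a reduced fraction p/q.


|a|^2 = (-4)^2 + 1^2 + 2^2 = 21
|b|^2 = 4^2 + 2^2 + 1^2 = 21
a . b = (-4)*4 + 1*2 + 2*1 = -12
(a.b)^2 = (-12)^2 = 144
|rej|^2 = 21 - 144/21
= (441 - 144)/21
= 297/21
In lowest terms: 99/7


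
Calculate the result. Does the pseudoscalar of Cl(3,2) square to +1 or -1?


The pseudoscalar I = e1...e_n (product of all n generators) of Cl(p,q) satisfies I^2 = (-1)^(q + n(n-1)/2).
p = 3, q = 2, n = p + q = 5
n(n-1)/2 = 5 * 4 / 2 = 10
Exponent = q + n(n-1)/2 = 2 + 10 = 12
I^2 = (-1)^12 = +1


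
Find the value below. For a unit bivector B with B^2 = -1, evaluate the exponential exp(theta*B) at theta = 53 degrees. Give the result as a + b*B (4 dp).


For a unit bivector B with B^2 = -1, the exponential series gives
e^(theta*B) = cos(theta) + sin(theta)*B (the GA analogue of Euler's formula).
theta = 53 degrees = 0.925025 rad
cos(53 deg) = 0.6018
sin(53 deg) = 0.7986
exp(theta*B) = 0.6018 + 0.7986*B


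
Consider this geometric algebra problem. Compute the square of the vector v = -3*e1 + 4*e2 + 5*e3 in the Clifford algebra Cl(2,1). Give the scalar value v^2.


v^2 = sum of c_i^2 * e_i^2
Positive signature terms (e_i^2 = +1): (-3)^2 + 4^2 = 25
Negative signature terms (e_j^2 = -1): 5^2 = 25
v^2 = 25 - 25 = 0


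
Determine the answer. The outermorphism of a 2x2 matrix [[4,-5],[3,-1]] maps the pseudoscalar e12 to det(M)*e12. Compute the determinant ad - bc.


The outermorphism of a linear map f sends e1^e2 to f(e1)^f(e2).
f(e1) = 4*e1 + 3*e2
f(e2) = -5*e1 - 1*e2
f(e1) ^ f(e2) = (4*e1 + 3*e2) ^ (-5*e1 - 1*e2)
= 4*(-1)*e12 + 3*(-5)*e21
= (-4 - (-15))*e12
= 11*e12
Coefficient = 11


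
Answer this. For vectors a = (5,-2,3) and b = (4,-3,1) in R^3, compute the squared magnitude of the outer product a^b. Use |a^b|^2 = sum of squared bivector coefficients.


a wedge b = (a1*b2 - a2*b1)*e12 + (a1*b3 - a3*b1)*e13 + (a2*b3 - a3*b2)*e23
e12 coeff: 5*(-3) - (-2)*4 = -15 - (-8) = -7
e13 coeff: 5*1 - 3*4 = 5 - 12 = -7
e23 coeff: (-2)*1 - 3*(-3) = -2 - (-9) = 7
|a wedge b|^2 = (-7)^2 + (-7)^2 + 7^2
= 49 + 49 + 49
= 147


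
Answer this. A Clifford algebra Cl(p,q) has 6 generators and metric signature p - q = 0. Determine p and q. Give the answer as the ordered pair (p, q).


We need p + q = 6 and p - q = 0.
Adding: 2p = 6 + 0 = 6, so p = 3.
Then q = 6 - 3 = 3.
(p, q) = (3, 3)


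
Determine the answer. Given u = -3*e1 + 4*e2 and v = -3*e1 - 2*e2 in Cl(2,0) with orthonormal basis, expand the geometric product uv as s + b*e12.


Expand: (-3*e1 + 4*e2)(-3*e1 - 2*e2)
= (-3)*(-3)*e1e1 + (-3)*(-2)*e1e2 + 4*(-3)*e2e1 + 4*(-2)*e2e2
Using e1^2 = e2^2 = 1, e2e1 = -e1e2:
Scalar part s = (-3)*(-3) + 4*(-2) = 9 + (-8) = 1
Bivector part b = (-3)*(-2) - 4*(-3) = 6 - (-12) = 18
uv = 1 + 18*e12


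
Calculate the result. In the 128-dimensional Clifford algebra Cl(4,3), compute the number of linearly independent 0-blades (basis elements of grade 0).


Number of grade-k basis blades in Cl(p,q) with n = p + q is C(n, k).
n = 4 + 3 = 7
C(7, 0) = 7! / (0! * 7!)
= 5040 / (1 * 5040)
= 1


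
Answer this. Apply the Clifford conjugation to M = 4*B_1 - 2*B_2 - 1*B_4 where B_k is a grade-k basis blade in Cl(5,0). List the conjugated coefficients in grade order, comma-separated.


Clifford conjugate sign for grade k: (-1)^(k(k+1)/2)
Grade 1: (-1)^(1*2/2) = (-1)^1 = -1, coeff 4 -> -4
Grade 2: (-1)^(2*3/2) = (-1)^3 = -1, coeff -2 -> 2
Grade 4: (-1)^(4*5/2) = (-1)^10 = 1, coeff -1 -> -1
Conjugated coefficients: -4, 2, -1


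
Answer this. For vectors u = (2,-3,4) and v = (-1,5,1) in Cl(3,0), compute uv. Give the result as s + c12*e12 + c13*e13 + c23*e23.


In Cl(3,0): e_i^2 = 1, e_ie_j = -e_je_i for i != j.
Scalar part = u . v = 2*(-1) + (-3)*5 + 4*1
= -2 + (-15) + 4 = -13
e12 coeff = 2*5 - (-3)*(-1) = 10 - 3 = 7
e13 coeff = 2*1 - 4*(-1) = 2 - (-4) = 6
e23 coeff = (-3)*1 - 4*5 = -3 - 20 = -23
uv = -13 + 7*e12 + 6*e13 - 23*e23


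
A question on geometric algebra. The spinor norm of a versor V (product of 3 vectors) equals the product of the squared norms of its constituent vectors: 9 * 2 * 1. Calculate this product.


Spinor norm N(V) = |v1|^2 * |v2|^2 * ... * |v3|^2
= 9 * 2 * 1
Running product: 9, 18, 18
N(V) = 18


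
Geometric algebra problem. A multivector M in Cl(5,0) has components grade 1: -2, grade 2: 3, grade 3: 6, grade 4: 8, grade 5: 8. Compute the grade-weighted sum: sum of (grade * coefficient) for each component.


Grade-weighted sum = sum of grade_k * coefficient_k
1*(-2) = -2
2*3 = 6
3*6 = 18
4*8 = 32
5*8 = 40
Total = -2 + 6 + 18 + 32 + 40 = 94


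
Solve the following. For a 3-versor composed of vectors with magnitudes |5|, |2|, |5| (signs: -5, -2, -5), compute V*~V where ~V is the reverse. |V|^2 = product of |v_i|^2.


Each vector v_i has |v_i|^2 = s_i^2
Squared scales: (-5)^2 = 25, (-2)^2 = 4, (-5)^2 = 25
|V|^2 = 25 * 4 * 25
= 2500


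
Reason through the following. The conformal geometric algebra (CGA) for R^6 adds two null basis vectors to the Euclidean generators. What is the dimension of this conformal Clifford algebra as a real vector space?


The conformal model of R^6 uses Cl(7,1): the 6 Euclidean generators plus two extra orthogonal generators e+ (e+^2 = +1) and e- (e-^2 = -1), from which the null vectors e0, einf are built.
Number of generators m = 6 + 2 = 8.
dim Cl(p,q) = 2^m = 2^8 = 256


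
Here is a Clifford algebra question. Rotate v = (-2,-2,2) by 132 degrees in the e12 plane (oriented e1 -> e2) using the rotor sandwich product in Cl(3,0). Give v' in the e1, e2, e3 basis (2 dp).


Rotor R = cos(66deg) - sin(66deg)*e12
Rotation angle theta = 2 * 66 = 132 degrees in the e12 plane (e1 -> e2).
The component perpendicular to the plane (e3) is invariant: v'_3 = v3 = 2.00
cos(132deg) = -0.6691, sin(132deg) = 0.7431
v'_1 = v1*cos(theta) - v2*sin(theta) = -2*(-0.6691) - (-2)*0.7431 = 2.82
v'_2 = v1*sin(theta) + v2*cos(theta) = -2*0.7431 + (-2)*(-0.6691) = -0.15
v' = 2.82*e1 - 0.15*e2 + 2.00*e3


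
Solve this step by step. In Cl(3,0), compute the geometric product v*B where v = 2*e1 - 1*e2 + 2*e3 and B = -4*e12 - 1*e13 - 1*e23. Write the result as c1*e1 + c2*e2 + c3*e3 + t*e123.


vB has grade-1 (vector) and grade-3 (trivector) parts: vB = (v _| B) + (v ^ B).
Vector part <vB>_1:
  e1: -v2*b12 - v3*b13 = -(-1)*(-4) - (2)*(-1) = -2
  e2: v1*b12 - v3*b23 = (2)*(-4) - (2)*(-1) = -6
  e3: v1*b13 + v2*b23 = (2)*(-1) + (-1)*(-1) = -1
Trivector part <vB>_3:
  e123: v1*b23 - v2*b13 + v3*b12 = (2)*(-1) - (-1)*(-1) + (2)*(-4) = -11
vB = -2*e1 - 6*e2 - 1*e3 - 11*e123


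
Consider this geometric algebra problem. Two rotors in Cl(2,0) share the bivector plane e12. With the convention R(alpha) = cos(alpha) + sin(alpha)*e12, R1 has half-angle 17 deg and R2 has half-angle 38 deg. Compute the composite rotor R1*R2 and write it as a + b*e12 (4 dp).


Same-plane rotors commute and their half-angles add:
R1*R2 = cos(a1 + a2) + sin(a1 + a2)*e12.
a1 + a2 = 17 + 38 = 55 deg
cos(55 deg) = 0.5736
sin(55 deg) = 0.8192
R1*R2 = 0.5736 + 0.8192*e12


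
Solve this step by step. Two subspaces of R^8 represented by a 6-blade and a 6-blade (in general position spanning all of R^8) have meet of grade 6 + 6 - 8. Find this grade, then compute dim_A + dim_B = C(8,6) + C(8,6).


Meet grade = grade(A) + grade(B) - n
= 6 + 6 - 8 = 4
C(8,6) = 28
C(8,6) = 28
dim_A + dim_B = 28 + 28 = 56


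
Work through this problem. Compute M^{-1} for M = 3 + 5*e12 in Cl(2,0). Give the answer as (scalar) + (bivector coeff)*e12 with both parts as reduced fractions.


M = 3 + 5*e12, where e12^2 = -1.
Since M commutes with its reverse ~M = a - b*e12, M * ~M = a^2 - b^2*e12^2 = a^2 + b^2.
So M^{-1} = ~M / (a^2 + b^2) = (a - b*e12)/(a^2 + b^2).
a^2 + b^2 = 9 + 25 = 34
Scalar part = 3/34 = 3/34
Bivector coeff = -5/34 = -5/34
M^{-1} = 3/34 - 5/34*e12


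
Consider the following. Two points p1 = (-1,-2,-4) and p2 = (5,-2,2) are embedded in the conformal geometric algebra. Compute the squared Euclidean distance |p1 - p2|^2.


p1 - p2 = (-6, 0, -6)
|p1 - p2|^2 = (-6)^2 + 0^2 + (-6)^2
= 36 + 0 + 36
= 72


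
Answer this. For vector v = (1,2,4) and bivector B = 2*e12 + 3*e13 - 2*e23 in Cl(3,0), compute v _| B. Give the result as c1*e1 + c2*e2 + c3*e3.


Left contraction v _| B = <vB>_1 (grade-1 part of the geometric product vB).
Using e1_|e12 = e2, e2_|e12 = -e1, e1_|e13 = e3, e3_|e13 = -e1, e2_|e23 = e3, e3_|e23 = -e2:
e1 coeff: -v2*b12 - v3*b13 = -(2)*(2) - (4)*(3) = -16
e2 coeff: v1*b12 - v3*b23 = (1)*(2) - (4)*(-2) = 10
e3 coeff: v1*b13 + v2*b23 = (1)*(3) + (2)*(-2) = -1
v _| B = -16*e1 + 10*e2 - 1*e3


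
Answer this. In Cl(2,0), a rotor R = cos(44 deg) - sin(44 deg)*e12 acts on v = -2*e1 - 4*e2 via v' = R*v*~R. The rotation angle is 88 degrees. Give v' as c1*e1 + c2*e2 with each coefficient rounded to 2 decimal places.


Rotor R = cos(44deg) - sin(44deg)*e12
Rotation angle theta = 2 * 44 = 88 degrees
v' = R*v*~R rotates v by theta.
cos(88deg) = 0.0349, sin(88deg) = 0.9994
v'_1 = -2*cos(88deg) - (-4)*sin(88deg)
= -2*0.0349 - (-4)*0.9994
= 3.93
v'_2 = -2*sin(88deg) + (-4)*cos(88deg)
= -2*0.9994 + (-4)*0.0349
= -2.14
v' = 3.93*e1 - 2.14*e2


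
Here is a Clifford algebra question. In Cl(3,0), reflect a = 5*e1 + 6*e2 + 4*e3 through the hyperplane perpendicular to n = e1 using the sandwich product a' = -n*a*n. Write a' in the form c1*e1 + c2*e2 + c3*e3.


Reflection formula: a' = -n*a*n, with n = e1 (unit vector, n^2 = 1).
For reflection through hyperplane perp to e1:
The component along e1 flips sign, others stay.
a = (5, 6, 4)
a' = (-5, 6, 4)
a' = -5*e1 + 6*e2 + 4*e3


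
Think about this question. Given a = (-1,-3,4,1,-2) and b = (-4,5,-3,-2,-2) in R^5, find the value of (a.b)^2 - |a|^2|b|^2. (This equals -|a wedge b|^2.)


a . b = (-1)*(-4) + (-3)*5 + 4*(-3) + 1*(-2) + (-2)*(-2)
= 4 + (-15) + (-12) + (-2) + 4 = -21
|a|^2 = (-1)^2 + (-3)^2 + 4^2 + 1^2 + (-2)^2 = 31
|b|^2 = (-4)^2 + 5^2 + (-3)^2 + (-2)^2 + (-2)^2 = 58
(a.b)^2 = (-21)^2 = 441
|a|^2 * |b|^2 = 31 * 58 = 1798
Result = 441 - 1798 = -1357


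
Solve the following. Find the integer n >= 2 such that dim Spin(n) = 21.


dim Spin(n) = dim so(n) = n(n-1)/2.
Solve n(n-1)/2 = 21, i.e. n^2 - n - 42 = 0.
Discriminant = 1 + 8*21 = 169
n = (1 + sqrt(169))/2 = (1 + 13)/2 = 7


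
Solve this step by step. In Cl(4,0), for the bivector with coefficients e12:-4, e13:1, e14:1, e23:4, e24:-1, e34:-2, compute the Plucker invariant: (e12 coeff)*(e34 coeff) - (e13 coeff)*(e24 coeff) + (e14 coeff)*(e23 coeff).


Plucker relation: af - be + cd
a*f = (-4)*(-2) = 8
b*e = 1*(-1) = -1
c*d = 1*4 = 4
af - be + cd = 8 - (-1) + 4
= 13


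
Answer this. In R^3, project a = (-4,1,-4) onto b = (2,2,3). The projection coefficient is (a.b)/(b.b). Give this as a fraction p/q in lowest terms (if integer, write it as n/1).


Projection coefficient = (a . b) / (b . b)
a . b = (-4)*2 + 1*2 + (-4)*3
= -8 + 2 + (-12) = -18
b . b = 2^2 + 2^2 + 3^2
= 4 + 4 + 9 = 17
Coefficient = -18/17
In lowest terms: -18/17


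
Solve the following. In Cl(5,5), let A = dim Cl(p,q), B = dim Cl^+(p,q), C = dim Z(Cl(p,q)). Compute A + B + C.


n = 5 + 5 = 10
Total dim = 2^10 = 1024
Even subalgebra dim = 2^9 = 512
n is even, so center dim = 1
Sum = 1024 + 512 + 1 = 1537


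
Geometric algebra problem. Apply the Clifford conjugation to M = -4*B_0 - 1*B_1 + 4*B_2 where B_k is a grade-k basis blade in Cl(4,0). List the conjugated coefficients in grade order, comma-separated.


Clifford conjugate sign for grade k: (-1)^(k(k+1)/2)
Grade 0: (-1)^(0*1/2) = (-1)^0 = 1, coeff -4 -> -4
Grade 1: (-1)^(1*2/2) = (-1)^1 = -1, coeff -1 -> 1
Grade 2: (-1)^(2*3/2) = (-1)^3 = -1, coeff 4 -> -4
Conjugated coefficients: -4, 1, -4


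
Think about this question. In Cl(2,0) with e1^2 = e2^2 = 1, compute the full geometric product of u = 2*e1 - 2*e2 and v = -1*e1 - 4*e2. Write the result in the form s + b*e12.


Expand: (2*e1 - 2*e2)(-1*e1 - 4*e2)
= 2*(-1)*e1e1 + 2*(-4)*e1e2 + (-2)*(-1)*e2e1 + (-2)*(-4)*e2e2
Using e1^2 = e2^2 = 1, e2e1 = -e1e2:
Scalar part s = 2*(-1) + (-2)*(-4) = -2 + 8 = 6
Bivector part b = 2*(-4) - (-2)*(-1) = -8 - 2 = -10
uv = 6 - 10*e12


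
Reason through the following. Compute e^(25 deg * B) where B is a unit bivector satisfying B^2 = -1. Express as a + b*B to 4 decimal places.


For a unit bivector B with B^2 = -1, the exponential series gives
e^(theta*B) = cos(theta) + sin(theta)*B (the GA analogue of Euler's formula).
theta = 25 degrees = 0.436332 rad
cos(25 deg) = 0.9063
sin(25 deg) = 0.4226
exp(theta*B) = 0.9063 + 0.4226*B


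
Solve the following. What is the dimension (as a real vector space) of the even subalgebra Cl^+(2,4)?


Even subalgebra dimension = 2^(n-1)
n = 2 + 4 = 6
2^(6 - 1) = 2^5 = 32
Verification: sum of C(6,k) for even k = 1 + 15 + 15 + 1 = 32
Result = 32


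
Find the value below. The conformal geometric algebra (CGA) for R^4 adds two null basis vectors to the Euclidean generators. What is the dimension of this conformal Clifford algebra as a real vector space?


The conformal model of R^4 uses Cl(5,1): the 4 Euclidean generators plus two extra orthogonal generators e+ (e+^2 = +1) and e- (e-^2 = -1), from which the null vectors e0, einf are built.
Number of generators m = 4 + 2 = 6.
dim Cl(p,q) = 2^m = 2^6 = 64


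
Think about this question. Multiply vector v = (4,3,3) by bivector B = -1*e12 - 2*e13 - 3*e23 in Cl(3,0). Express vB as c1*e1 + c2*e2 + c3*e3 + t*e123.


vB has grade-1 (vector) and grade-3 (trivector) parts: vB = (v _| B) + (v ^ B).
Vector part <vB>_1:
  e1: -v2*b12 - v3*b13 = -(3)*(-1) - (3)*(-2) = 9
  e2: v1*b12 - v3*b23 = (4)*(-1) - (3)*(-3) = 5
  e3: v1*b13 + v2*b23 = (4)*(-2) + (3)*(-3) = -17
Trivector part <vB>_3:
  e123: v1*b23 - v2*b13 + v3*b12 = (4)*(-3) - (3)*(-2) + (3)*(-1) = -9
vB = 9*e1 + 5*e2 - 17*e3 - 9*e123


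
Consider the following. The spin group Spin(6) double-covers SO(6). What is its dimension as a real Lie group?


Spin(n) double-covers SO(n); both have Lie algebra so(n) of dimension n(n-1)/2.
n = 6
n(n-1) = 6 * 5 = 30
dim Spin(6) = 30/2 = 15


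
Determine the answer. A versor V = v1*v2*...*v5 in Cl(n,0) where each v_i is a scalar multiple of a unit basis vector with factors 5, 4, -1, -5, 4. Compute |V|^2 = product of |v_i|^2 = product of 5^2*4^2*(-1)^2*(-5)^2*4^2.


Each vector v_i has |v_i|^2 = s_i^2
Squared scales: 5^2 = 25, 4^2 = 16, (-1)^2 = 1, (-5)^2 = 25, 4^2 = 16
|V|^2 = 25 * 16 * 1 * 25 * 16
= 160000


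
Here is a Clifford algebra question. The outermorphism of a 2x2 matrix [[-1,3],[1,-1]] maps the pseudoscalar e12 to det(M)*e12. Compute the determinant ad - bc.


The outermorphism of a linear map f sends e1^e2 to f(e1)^f(e2).
f(e1) = -1*e1 + 1*e2
f(e2) = 3*e1 - 1*e2
f(e1) ^ f(e2) = (-1*e1 + 1*e2) ^ (3*e1 - 1*e2)
= (-1)*(-1)*e12 + 1*3*e21
= (1 - 3)*e12
= -2*e12
Coefficient = -2


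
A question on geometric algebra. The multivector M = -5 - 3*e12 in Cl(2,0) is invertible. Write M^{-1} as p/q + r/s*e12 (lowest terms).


M = -5 - 3*e12, where e12^2 = -1.
Since M commutes with its reverse ~M = a - b*e12, M * ~M = a^2 - b^2*e12^2 = a^2 + b^2.
So M^{-1} = ~M / (a^2 + b^2) = (a - b*e12)/(a^2 + b^2).
a^2 + b^2 = 25 + 9 = 34
Scalar part = -5/34 = -5/34
Bivector coeff = 3/34 = 3/34
M^{-1} = -5/34 + 3/34*e12


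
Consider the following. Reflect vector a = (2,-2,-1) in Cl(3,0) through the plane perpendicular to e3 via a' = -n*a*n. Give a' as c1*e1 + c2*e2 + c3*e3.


Reflection formula: a' = -n*a*n, with n = e3 (unit vector, n^2 = 1).
For reflection through hyperplane perp to e3:
The component along e3 flips sign, others stay.
a = (2, -2, -1)
a' = (2, -2, 1)
a' = 2*e1 - 2*e2 + 1*e3


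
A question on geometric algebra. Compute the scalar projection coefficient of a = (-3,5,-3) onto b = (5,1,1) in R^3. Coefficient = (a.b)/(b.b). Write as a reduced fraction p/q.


Projection coefficient = (a . b) / (b . b)
a . b = (-3)*5 + 5*1 + (-3)*1
= -15 + 5 + (-3) = -13
b . b = 5^2 + 1^2 + 1^2
= 25 + 1 + 1 = 27
Coefficient = -13/27
In lowest terms: -13/27


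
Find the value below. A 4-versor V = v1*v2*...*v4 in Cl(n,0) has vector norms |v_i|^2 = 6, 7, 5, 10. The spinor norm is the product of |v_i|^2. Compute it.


Spinor norm N(V) = |v1|^2 * |v2|^2 * ... * |v4|^2
= 6 * 7 * 5 * 10
Running product: 6, 42, 210, 2100
N(V) = 2100


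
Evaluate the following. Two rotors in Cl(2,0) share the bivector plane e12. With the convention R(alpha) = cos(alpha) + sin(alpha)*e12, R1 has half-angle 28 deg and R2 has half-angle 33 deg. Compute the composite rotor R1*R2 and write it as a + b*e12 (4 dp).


Same-plane rotors commute and their half-angles add:
R1*R2 = cos(a1 + a2) + sin(a1 + a2)*e12.
a1 + a2 = 28 + 33 = 61 deg
cos(61 deg) = 0.4848
sin(61 deg) = 0.8746
R1*R2 = 0.4848 + 0.8746*e12


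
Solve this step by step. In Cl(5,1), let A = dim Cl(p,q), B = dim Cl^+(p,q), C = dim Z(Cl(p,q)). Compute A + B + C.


n = 5 + 1 = 6
Total dim = 2^6 = 64
Even subalgebra dim = 2^5 = 32
n is even, so center dim = 1
Sum = 64 + 32 + 1 = 97


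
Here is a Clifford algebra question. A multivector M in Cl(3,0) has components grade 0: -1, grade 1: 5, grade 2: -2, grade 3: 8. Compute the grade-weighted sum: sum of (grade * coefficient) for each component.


Grade-weighted sum = sum of grade_k * coefficient_k
0*(-1) = 0
1*5 = 5
2*(-2) = -4
3*8 = 24
Total = 0 + 5 + (-4) + 24 = 25


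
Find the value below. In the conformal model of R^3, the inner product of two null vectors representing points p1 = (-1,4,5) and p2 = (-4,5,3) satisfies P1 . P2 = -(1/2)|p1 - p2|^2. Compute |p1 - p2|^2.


p1 - p2 = (3, -1, 2)
|p1 - p2|^2 = 3^2 + (-1)^2 + 2^2
= 9 + 1 + 4
= 14


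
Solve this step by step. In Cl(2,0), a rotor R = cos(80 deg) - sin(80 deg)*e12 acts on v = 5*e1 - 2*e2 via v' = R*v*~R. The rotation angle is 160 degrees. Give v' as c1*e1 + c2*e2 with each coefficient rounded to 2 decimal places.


Rotor R = cos(80deg) - sin(80deg)*e12
Rotation angle theta = 2 * 80 = 160 degrees
v' = R*v*~R rotates v by theta.
cos(160deg) = -0.9397, sin(160deg) = 0.3420
v'_1 = 5*cos(160deg) - (-2)*sin(160deg)
= 5*(-0.9397) - (-2)*0.3420
= -4.01
v'_2 = 5*sin(160deg) + (-2)*cos(160deg)
= 5*0.3420 + (-2)*(-0.9397)
= 3.59
v' = -4.01*e1 + 3.59*e2


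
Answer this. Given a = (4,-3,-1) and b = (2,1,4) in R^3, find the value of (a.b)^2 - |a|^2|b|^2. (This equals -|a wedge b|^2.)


a . b = 4*2 + (-3)*1 + (-1)*4
= 8 + (-3) + (-4) = 1
|a|^2 = 4^2 + (-3)^2 + (-1)^2 = 26
|b|^2 = 2^2 + 1^2 + 4^2 = 21
(a.b)^2 = 1^2 = 1
|a|^2 * |b|^2 = 26 * 21 = 546
Result = 1 - 546 = -545


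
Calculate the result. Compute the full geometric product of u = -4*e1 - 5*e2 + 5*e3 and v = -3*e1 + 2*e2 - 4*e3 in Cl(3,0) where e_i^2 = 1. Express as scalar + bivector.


In Cl(3,0): e_i^2 = 1, e_ie_j = -e_je_i for i != j.
Scalar part = u . v = (-4)*(-3) + (-5)*2 + 5*(-4)
= 12 + (-10) + (-20) = -18
e12 coeff = (-4)*2 - (-5)*(-3) = -8 - 15 = -23
e13 coeff = (-4)*(-4) - 5*(-3) = 16 - (-15) = 31
e23 coeff = (-5)*(-4) - 5*2 = 20 - 10 = 10
uv = -18 - 23*e12 + 31*e13 + 10*e23


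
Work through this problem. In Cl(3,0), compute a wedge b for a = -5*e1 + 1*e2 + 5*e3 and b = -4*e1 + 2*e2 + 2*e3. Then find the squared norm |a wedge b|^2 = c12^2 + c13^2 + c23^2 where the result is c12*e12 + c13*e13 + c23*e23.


a wedge b = (a1*b2 - a2*b1)*e12 + (a1*b3 - a3*b1)*e13 + (a2*b3 - a3*b2)*e23
e12 coeff: (-5)*2 - 1*(-4) = -10 - (-4) = -6
e13 coeff: (-5)*2 - 5*(-4) = -10 - (-20) = 10
e23 coeff: 1*2 - 5*2 = 2 - 10 = -8
|a wedge b|^2 = (-6)^2 + 10^2 + (-8)^2
= 36 + 100 + 64
= 200


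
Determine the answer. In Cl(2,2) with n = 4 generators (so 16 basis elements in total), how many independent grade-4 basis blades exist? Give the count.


Number of grade-k basis blades in Cl(p,q) with n = p + q is C(n, k).
n = 2 + 2 = 4
C(4, 4) = 4! / (4! * 0!)
= 24 / (24 * 1)
= 1


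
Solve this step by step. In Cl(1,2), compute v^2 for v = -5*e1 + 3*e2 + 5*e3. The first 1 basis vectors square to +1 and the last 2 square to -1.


v^2 = sum of c_i^2 * e_i^2
Positive signature terms (e_i^2 = +1): (-5)^2 = 25
Negative signature terms (e_j^2 = -1): 3^2 + 5^2 = 34
v^2 = 25 - 34 = -9


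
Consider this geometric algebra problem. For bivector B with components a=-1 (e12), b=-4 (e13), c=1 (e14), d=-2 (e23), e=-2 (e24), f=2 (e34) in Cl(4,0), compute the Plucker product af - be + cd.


Plucker relation: af - be + cd
a*f = (-1)*2 = -2
b*e = (-4)*(-2) = 8
c*d = 1*(-2) = -2
af - be + cd = -2 - 8 + (-2)
= -12


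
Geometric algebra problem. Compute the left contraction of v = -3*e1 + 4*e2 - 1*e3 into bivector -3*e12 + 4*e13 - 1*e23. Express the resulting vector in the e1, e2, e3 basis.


Left contraction v _| B = <vB>_1 (grade-1 part of the geometric product vB).
Using e1_|e12 = e2, e2_|e12 = -e1, e1_|e13 = e3, e3_|e13 = -e1, e2_|e23 = e3, e3_|e23 = -e2:
e1 coeff: -v2*b12 - v3*b13 = -(4)*(-3) - (-1)*(4) = 16
e2 coeff: v1*b12 - v3*b23 = (-3)*(-3) - (-1)*(-1) = 8
e3 coeff: v1*b13 + v2*b23 = (-3)*(4) + (4)*(-1) = -16
v _| B = 16*e1 + 8*e2 - 16*e3


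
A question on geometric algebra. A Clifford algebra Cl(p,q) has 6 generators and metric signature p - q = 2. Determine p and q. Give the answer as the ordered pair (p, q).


We need p + q = 6 and p - q = 2.
Adding: 2p = 6 + 2 = 8, so p = 4.
Then q = 6 - 4 = 2.
(p, q) = (4, 2)


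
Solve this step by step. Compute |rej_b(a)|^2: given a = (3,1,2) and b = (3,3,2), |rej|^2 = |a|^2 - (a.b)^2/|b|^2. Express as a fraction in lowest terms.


|a|^2 = 3^2 + 1^2 + 2^2 = 14
|b|^2 = 3^2 + 3^2 + 2^2 = 22
a . b = 3*3 + 1*3 + 2*2 = 16
(a.b)^2 = 16^2 = 256
|rej|^2 = 14 - 256/22
= (308 - 256)/22
= 52/22
In lowest terms: 26/11


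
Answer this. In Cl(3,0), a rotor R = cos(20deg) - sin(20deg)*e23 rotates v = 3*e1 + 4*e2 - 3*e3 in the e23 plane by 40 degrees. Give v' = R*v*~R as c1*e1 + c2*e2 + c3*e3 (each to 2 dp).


Rotor R = cos(20deg) - sin(20deg)*e23
Rotation angle theta = 2 * 20 = 40 degrees in the e23 plane (e2 -> e3).
The component perpendicular to the plane (e1) is invariant: v'_1 = v1 = 3.00
cos(40deg) = 0.7660, sin(40deg) = 0.6428
v'_2 = v2*cos(theta) - v3*sin(theta) = 4*0.7660 - (-3)*0.6428 = 4.99
v'_3 = v2*sin(theta) + v3*cos(theta) = 4*0.6428 + (-3)*0.7660 = 0.27
v' = 3.00*e1 + 4.99*e2 + 0.27*e3


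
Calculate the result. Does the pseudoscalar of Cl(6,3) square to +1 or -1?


The pseudoscalar I = e1...e_n (product of all n generators) of Cl(p,q) satisfies I^2 = (-1)^(q + n(n-1)/2).
p = 6, q = 3, n = p + q = 9
n(n-1)/2 = 9 * 8 / 2 = 36
Exponent = q + n(n-1)/2 = 3 + 36 = 39
I^2 = (-1)^39 = -1


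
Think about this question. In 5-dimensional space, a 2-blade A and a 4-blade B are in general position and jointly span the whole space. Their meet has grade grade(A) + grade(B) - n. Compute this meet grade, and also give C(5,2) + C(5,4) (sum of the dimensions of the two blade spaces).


Meet grade = grade(A) + grade(B) - n
= 2 + 4 - 5 = 1
C(5,2) = 10
C(5,4) = 5
dim_A + dim_B = 10 + 5 = 15


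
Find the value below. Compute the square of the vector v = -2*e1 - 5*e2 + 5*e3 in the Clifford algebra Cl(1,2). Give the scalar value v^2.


v^2 = sum of c_i^2 * e_i^2
Positive signature terms (e_i^2 = +1): (-2)^2 = 4
Negative signature terms (e_j^2 = -1): (-5)^2 + 5^2 = 50
v^2 = 4 - 50 = -46


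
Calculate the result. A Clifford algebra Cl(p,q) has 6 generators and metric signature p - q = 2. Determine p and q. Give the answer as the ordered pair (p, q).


We need p + q = 6 and p - q = 2.
Adding: 2p = 6 + 2 = 8, so p = 4.
Then q = 6 - 4 = 2.
(p, q) = (4, 2)


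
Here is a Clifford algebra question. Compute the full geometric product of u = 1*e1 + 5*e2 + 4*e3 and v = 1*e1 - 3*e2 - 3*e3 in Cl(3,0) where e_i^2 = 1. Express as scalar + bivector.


In Cl(3,0): e_i^2 = 1, e_ie_j = -e_je_i for i != j.
Scalar part = u . v = 1*1 + 5*(-3) + 4*(-3)
= 1 + (-15) + (-12) = -26
e12 coeff = 1*(-3) - 5*1 = -3 - 5 = -8
e13 coeff = 1*(-3) - 4*1 = -3 - 4 = -7
e23 coeff = 5*(-3) - 4*(-3) = -15 - (-12) = -3
uv = -26 - 8*e12 - 7*e13 - 3*e23


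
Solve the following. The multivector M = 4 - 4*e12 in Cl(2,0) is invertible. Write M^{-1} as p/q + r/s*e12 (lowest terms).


M = 4 - 4*e12, where e12^2 = -1.
Since M commutes with its reverse ~M = a - b*e12, M * ~M = a^2 - b^2*e12^2 = a^2 + b^2.
So M^{-1} = ~M / (a^2 + b^2) = (a - b*e12)/(a^2 + b^2).
a^2 + b^2 = 16 + 16 = 32
Scalar part = 4/32 = 1/8
Bivector coeff = 4/32 = 1/8
M^{-1} = 1/8 + 1/8*e12


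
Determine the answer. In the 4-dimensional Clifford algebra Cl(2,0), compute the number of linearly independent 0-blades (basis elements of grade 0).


Number of grade-k basis blades in Cl(p,q) with n = p + q is C(n, k).
n = 2 + 0 = 2
C(2, 0) = 2! / (0! * 2!)
= 2 / (1 * 2)
= 1


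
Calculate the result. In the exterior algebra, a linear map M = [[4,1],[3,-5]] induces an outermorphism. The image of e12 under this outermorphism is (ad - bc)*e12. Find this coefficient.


The outermorphism of a linear map f sends e1^e2 to f(e1)^f(e2).
f(e1) = 4*e1 + 3*e2
f(e2) = 1*e1 - 5*e2
f(e1) ^ f(e2) = (4*e1 + 3*e2) ^ (1*e1 - 5*e2)
= 4*(-5)*e12 + 3*1*e21
= (-20 - 3)*e12
= -23*e12
Coefficient = -23


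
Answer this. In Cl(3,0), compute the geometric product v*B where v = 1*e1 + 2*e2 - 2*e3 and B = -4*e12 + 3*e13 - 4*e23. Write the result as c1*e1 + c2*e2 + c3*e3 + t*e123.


vB has grade-1 (vector) and grade-3 (trivector) parts: vB = (v _| B) + (v ^ B).
Vector part <vB>_1:
  e1: -v2*b12 - v3*b13 = -(2)*(-4) - (-2)*(3) = 14
  e2: v1*b12 - v3*b23 = (1)*(-4) - (-2)*(-4) = -12
  e3: v1*b13 + v2*b23 = (1)*(3) + (2)*(-4) = -5
Trivector part <vB>_3:
  e123: v1*b23 - v2*b13 + v3*b12 = (1)*(-4) - (2)*(3) + (-2)*(-4) = -2
vB = 14*e1 - 12*e2 - 5*e3 - 2*e123


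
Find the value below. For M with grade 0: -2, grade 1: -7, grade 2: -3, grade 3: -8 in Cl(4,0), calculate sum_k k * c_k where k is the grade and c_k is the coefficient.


Grade-weighted sum = sum of grade_k * coefficient_k
0*(-2) = 0
1*(-7) = -7
2*(-3) = -6
3*(-8) = -24
Total = 0 + (-7) + (-6) + (-24) = -37


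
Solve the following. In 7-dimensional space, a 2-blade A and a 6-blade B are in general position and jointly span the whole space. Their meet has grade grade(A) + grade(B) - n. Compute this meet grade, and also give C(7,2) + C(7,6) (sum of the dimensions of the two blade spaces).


Meet grade = grade(A) + grade(B) - n
= 2 + 6 - 7 = 1
C(7,2) = 21
C(7,6) = 7
dim_A + dim_B = 21 + 7 = 28


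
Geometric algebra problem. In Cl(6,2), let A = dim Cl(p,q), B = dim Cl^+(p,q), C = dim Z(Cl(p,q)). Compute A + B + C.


n = 6 + 2 = 8
Total dim = 2^8 = 256
Even subalgebra dim = 2^7 = 128
n is even, so center dim = 1
Sum = 256 + 128 + 1 = 385


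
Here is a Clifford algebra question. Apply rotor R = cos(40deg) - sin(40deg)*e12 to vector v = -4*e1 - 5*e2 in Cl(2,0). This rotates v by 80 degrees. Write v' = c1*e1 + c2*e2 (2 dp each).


Rotor R = cos(40deg) - sin(40deg)*e12
Rotation angle theta = 2 * 40 = 80 degrees
v' = R*v*~R rotates v by theta.
cos(80deg) = 0.1736, sin(80deg) = 0.9848
v'_1 = -4*cos(80deg) - (-5)*sin(80deg)
= -4*0.1736 - (-5)*0.9848
= 4.23
v'_2 = -4*sin(80deg) + (-5)*cos(80deg)
= -4*0.9848 + (-5)*0.1736
= -4.81
v' = 4.23*e1 - 4.81*e2


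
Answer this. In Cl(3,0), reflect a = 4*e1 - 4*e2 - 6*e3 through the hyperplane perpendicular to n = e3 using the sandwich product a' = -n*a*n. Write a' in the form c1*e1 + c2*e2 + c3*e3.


Reflection formula: a' = -n*a*n, with n = e3 (unit vector, n^2 = 1).
For reflection through hyperplane perp to e3:
The component along e3 flips sign, others stay.
a = (4, -4, -6)
a' = (4, -4, 6)
a' = 4*e1 - 4*e2 + 6*e3


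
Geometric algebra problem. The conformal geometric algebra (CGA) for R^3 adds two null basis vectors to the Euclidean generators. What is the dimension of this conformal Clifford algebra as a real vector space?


The conformal model of R^3 uses Cl(4,1): the 3 Euclidean generators plus two extra orthogonal generators e+ (e+^2 = +1) and e- (e-^2 = -1), from which the null vectors e0, einf are built.
Number of generators m = 3 + 2 = 5.
dim Cl(p,q) = 2^m = 2^5 = 32


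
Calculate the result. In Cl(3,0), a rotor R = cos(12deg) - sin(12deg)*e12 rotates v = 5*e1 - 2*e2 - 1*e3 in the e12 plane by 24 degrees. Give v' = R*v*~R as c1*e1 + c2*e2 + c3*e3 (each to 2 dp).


Rotor R = cos(12deg) - sin(12deg)*e12
Rotation angle theta = 2 * 12 = 24 degrees in the e12 plane (e1 -> e2).
The component perpendicular to the plane (e3) is invariant: v'_3 = v3 = -1.00
cos(24deg) = 0.9135, sin(24deg) = 0.4067
v'_1 = v1*cos(theta) - v2*sin(theta) = 5*0.9135 - (-2)*0.4067 = 5.38
v'_2 = v1*sin(theta) + v2*cos(theta) = 5*0.4067 + (-2)*0.9135 = 0.21
v' = 5.38*e1 + 0.21*e2 - 1.00*e3


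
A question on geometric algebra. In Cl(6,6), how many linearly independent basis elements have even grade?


Even subalgebra dimension = 2^(n-1)
n = 6 + 6 = 12
2^(12 - 1) = 2^11 = 2048
Verification: sum of C(12,k) for even k = 1 + 66 + 495 + 924 + 495 + 66 + 1 = 2048
Result = 2048


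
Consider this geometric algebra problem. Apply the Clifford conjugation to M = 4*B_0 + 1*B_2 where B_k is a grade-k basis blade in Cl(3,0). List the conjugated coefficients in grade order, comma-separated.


Clifford conjugate sign for grade k: (-1)^(k(k+1)/2)
Grade 0: (-1)^(0*1/2) = (-1)^0 = 1, coeff 4 -> 4
Grade 2: (-1)^(2*3/2) = (-1)^3 = -1, coeff 1 -> -1
Conjugated coefficients: 4, -1


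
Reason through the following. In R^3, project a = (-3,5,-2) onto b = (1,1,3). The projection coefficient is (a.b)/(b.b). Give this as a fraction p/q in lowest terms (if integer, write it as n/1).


Projection coefficient = (a . b) / (b . b)
a . b = (-3)*1 + 5*1 + (-2)*3
= -3 + 5 + (-6) = -4
b . b = 1^2 + 1^2 + 3^2
= 1 + 1 + 9 = 11
Coefficient = -4/11
In lowest terms: -4/11


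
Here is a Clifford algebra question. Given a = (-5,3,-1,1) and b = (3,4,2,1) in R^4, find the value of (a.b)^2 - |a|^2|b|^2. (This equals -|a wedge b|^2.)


a . b = (-5)*3 + 3*4 + (-1)*2 + 1*1
= -15 + 12 + (-2) + 1 = -4
|a|^2 = (-5)^2 + 3^2 + (-1)^2 + 1^2 = 36
|b|^2 = 3^2 + 4^2 + 2^2 + 1^2 = 30
(a.b)^2 = (-4)^2 = 16
|a|^2 * |b|^2 = 36 * 30 = 1080
Result = 16 - 1080 = -1064


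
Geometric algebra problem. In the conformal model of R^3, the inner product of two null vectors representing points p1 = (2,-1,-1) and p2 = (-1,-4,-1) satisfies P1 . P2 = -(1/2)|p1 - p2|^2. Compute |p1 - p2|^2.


p1 - p2 = (3, 3, 0)
|p1 - p2|^2 = 3^2 + 3^2 + 0^2
= 9 + 9 + 0
= 18
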